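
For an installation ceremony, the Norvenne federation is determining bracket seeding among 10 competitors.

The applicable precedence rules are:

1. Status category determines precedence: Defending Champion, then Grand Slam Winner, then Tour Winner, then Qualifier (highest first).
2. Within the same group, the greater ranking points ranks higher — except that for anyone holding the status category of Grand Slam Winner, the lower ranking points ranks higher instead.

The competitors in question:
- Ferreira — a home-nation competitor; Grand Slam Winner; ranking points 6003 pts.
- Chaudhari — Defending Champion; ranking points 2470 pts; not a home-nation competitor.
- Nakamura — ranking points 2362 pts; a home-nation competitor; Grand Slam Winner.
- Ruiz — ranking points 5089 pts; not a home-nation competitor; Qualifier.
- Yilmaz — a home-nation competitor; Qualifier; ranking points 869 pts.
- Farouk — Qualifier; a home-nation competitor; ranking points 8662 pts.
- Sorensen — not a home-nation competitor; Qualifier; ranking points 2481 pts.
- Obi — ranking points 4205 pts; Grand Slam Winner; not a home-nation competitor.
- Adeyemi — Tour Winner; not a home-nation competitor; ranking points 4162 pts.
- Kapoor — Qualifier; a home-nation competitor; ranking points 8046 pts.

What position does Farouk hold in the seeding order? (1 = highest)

By status category: Chaudhari (Defending Champion); then Nakamura, Obi and Ferreira (Grand Slam Winner); then Adeyemi (Tour Winner); then Farouk, Kapoor, Ruiz, Sorensen and Yilmaz (Qualifier).
Among Nakamura, Obi and Ferreira, by ranking points (lower first) (reversed rule for this group): Nakamura (2362 pts) before Obi (4205 pts) before Ferreira (6003 pts).
Among Farouk, Kapoor, Ruiz, Sorensen and Yilmaz, by ranking points (higher first): Farouk (8662 pts) before Kapoor (8046 pts) before Ruiz (5089 pts) before Sorensen (2481 pts) before Yilmaz (869 pts).
Order: Chaudhari, Nakamura, Obi, Ferreira, Adeyemi, Farouk, Kapoor, Ruiz, Sorensen, Yilmaz. So position 6.

6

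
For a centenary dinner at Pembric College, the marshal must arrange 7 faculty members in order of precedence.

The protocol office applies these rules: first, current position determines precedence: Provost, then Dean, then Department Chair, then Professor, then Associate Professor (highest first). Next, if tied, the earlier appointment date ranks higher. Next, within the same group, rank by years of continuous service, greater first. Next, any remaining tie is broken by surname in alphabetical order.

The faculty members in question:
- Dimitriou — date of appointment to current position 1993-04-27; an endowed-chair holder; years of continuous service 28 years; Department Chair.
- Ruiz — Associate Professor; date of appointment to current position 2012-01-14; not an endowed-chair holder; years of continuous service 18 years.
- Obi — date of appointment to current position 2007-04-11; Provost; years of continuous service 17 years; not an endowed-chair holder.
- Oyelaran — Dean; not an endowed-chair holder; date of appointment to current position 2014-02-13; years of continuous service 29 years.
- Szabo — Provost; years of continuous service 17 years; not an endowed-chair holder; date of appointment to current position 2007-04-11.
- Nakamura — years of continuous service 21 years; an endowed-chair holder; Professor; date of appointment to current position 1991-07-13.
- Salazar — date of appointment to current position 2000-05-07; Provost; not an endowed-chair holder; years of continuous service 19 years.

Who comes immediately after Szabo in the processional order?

By current position: Salazar, Obi and Szabo (Provost); then Oyelaran (Dean); then Dimitriou (Department Chair); then Nakamura (Professor); then Ruiz (Associate Professor).
Among Salazar, Obi and Szabo, by date of appointment to current position (earlier first): Salazar (2000-05-07) before Obi and Szabo (2007-04-11).
Obi and Szabo both have years of continuous service 17 years, so the next rule applies.
Among Obi and Szabo, alphabetically by surname: Obi before Szabo.
Order: Salazar, Obi, Szabo, Oyelaran, Dimitriou, Nakamura, Ruiz.

Oyelaran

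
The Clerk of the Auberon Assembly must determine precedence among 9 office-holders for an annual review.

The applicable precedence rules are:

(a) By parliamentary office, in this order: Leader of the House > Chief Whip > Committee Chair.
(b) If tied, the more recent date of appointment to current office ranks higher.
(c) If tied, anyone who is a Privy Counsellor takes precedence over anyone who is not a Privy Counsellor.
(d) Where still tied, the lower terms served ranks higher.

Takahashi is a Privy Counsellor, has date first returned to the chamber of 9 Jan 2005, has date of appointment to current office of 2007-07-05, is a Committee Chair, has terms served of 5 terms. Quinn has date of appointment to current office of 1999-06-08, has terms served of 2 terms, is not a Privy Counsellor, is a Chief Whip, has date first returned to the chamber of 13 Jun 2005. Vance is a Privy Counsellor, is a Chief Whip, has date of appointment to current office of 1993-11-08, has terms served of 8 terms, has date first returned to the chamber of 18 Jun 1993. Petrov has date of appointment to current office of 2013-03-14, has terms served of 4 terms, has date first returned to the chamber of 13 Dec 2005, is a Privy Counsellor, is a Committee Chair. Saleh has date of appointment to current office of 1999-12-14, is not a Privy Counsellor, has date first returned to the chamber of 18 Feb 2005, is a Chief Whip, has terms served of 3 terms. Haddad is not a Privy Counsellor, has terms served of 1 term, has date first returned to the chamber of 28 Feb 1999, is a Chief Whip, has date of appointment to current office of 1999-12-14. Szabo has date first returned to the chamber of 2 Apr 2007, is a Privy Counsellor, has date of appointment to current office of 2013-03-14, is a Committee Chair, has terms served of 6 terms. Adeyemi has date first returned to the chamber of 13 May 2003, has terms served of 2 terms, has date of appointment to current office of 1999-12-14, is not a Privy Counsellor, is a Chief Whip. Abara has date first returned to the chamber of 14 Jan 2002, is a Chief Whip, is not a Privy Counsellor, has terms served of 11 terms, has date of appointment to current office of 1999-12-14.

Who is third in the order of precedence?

Saleh

By parliamentary office: Haddad, Adeyemi, Saleh, Abara, Quinn and Vance (Chief Whip); then Petrov, Szabo and Takahashi (Committee Chair).
Among Haddad, Adeyemi, Saleh, Abara, Quinn and Vance, by date of appointment to current office (later first): Haddad, Adeyemi, Saleh and Abara (1999-12-14) before Quinn (1999-06-08) before Vance (1993-11-08).
Haddad, Adeyemi, Saleh and Abara are each not a Privy Counsellor, so the next rule applies.
Among Haddad, Adeyemi, Saleh and Abara, by terms served (lower first): Haddad (1 term) before Adeyemi (2 terms) before Saleh (3 terms) before Abara (11 terms).
Among Petrov, Szabo and Takahashi, by date of appointment to current office (later first): Petrov and Szabo (2013-03-14) before Takahashi (2007-07-05).
Petrov and Szabo are each a Privy Counsellor, so the next rule applies.
Among Petrov and Szabo, by terms served (lower first): Petrov (4 terms) before Szabo (6 terms).
Order: Haddad, Adeyemi, Saleh, Abara, Quinn, Vance, Petrov, Szabo, Takahashi.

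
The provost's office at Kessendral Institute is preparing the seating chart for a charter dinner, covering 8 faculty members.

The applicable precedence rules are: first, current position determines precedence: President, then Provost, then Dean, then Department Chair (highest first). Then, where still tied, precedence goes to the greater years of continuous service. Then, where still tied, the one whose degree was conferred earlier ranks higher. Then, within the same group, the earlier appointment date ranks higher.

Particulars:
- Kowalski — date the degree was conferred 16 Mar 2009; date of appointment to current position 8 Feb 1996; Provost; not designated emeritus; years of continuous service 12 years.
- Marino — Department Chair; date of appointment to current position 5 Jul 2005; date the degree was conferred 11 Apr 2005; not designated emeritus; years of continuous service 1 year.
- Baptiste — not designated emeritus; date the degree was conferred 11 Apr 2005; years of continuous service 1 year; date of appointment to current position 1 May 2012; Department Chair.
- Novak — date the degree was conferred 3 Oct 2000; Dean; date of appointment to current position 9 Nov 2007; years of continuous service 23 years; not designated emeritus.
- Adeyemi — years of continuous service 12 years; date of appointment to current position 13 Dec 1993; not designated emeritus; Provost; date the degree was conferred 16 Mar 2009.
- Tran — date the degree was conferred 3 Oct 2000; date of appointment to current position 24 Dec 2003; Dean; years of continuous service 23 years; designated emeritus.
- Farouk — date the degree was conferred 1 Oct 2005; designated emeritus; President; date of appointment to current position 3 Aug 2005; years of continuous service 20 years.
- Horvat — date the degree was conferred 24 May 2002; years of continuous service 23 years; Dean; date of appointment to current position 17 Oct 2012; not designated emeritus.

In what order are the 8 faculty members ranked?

Farouk, Adeyemi, Kowalski, Tran, Novak, Horvat, Marino, Baptiste

By current position: Farouk (President); then Adeyemi and Kowalski (Provost); then Tran, Novak and Horvat (Dean); then Marino and Baptiste (Department Chair).
Adeyemi and Kowalski both have years of continuous service 12 years, so the next rule applies.
Adeyemi and Kowalski both have date the degree was conferred 16 Mar 2009, so the next rule applies.
Among Adeyemi and Kowalski, by date of appointment to current position (earlier first): Adeyemi (13 Dec 1993) before Kowalski (8 Feb 1996).
Tran, Novak and Horvat all have years of continuous service 23 years, so the next rule applies.
Among Tran, Novak and Horvat, by date the degree was conferred (earlier first): Tran and Novak (3 Oct 2000) before Horvat (24 May 2002).
Among Tran and Novak, by date of appointment to current position (earlier first): Tran (24 Dec 2003) before Novak (9 Nov 2007).
Marino and Baptiste both have years of continuous service 1 year, so the next rule applies.
Marino and Baptiste both have date the degree was conferred 11 Apr 2005, so the next rule applies.
Among Marino and Baptiste, by date of appointment to current position (earlier first): Marino (5 Jul 2005) before Baptiste (1 May 2012).
Full order: Farouk, Adeyemi, Kowalski, Tran, Novak, Horvat, Marino, Baptiste.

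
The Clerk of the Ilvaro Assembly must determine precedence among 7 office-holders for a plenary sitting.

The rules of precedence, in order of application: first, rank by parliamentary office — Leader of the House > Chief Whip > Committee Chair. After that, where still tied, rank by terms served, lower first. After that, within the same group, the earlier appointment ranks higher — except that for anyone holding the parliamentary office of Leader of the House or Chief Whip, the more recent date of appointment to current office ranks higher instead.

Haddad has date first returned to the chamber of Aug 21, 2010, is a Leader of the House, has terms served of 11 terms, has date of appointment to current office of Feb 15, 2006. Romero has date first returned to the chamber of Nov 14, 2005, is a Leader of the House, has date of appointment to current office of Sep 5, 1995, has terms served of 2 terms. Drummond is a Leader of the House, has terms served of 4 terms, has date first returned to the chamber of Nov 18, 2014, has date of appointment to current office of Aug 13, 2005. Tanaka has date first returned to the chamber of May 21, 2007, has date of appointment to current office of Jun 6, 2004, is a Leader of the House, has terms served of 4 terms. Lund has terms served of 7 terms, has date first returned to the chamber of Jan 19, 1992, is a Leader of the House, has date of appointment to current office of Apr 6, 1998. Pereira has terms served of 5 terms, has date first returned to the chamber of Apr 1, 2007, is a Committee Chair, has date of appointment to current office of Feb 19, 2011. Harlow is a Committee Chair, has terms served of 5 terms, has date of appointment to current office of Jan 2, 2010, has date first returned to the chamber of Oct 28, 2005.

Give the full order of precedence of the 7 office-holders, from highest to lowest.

By parliamentary office: Romero, Drummond, Tanaka, Lund and Haddad (Leader of the House); then Harlow and Pereira (Committee Chair).
Among Romero, Drummond, Tanaka, Lund and Haddad, by terms served (lower first): Romero (2 terms) before Drummond and Tanaka (4 terms) before Lund (7 terms) before Haddad (11 terms).
Among Drummond and Tanaka, by date of appointment to current office (later first) (reversed rule for this group): Drummond (Aug 13, 2005) before Tanaka (Jun 6, 2004).
Harlow and Pereira both have terms served 5 terms, so the next rule applies.
Among Harlow and Pereira, by date of appointment to current office (earlier first): Harlow (Jan 2, 2010) before Pereira (Feb 19, 2011).
Full order: Romero, Drummond, Tanaka, Lund, Haddad, Harlow, Pereira.

Romero, Drummond, Tanaka, Lund, Haddad, Harlow, Pereira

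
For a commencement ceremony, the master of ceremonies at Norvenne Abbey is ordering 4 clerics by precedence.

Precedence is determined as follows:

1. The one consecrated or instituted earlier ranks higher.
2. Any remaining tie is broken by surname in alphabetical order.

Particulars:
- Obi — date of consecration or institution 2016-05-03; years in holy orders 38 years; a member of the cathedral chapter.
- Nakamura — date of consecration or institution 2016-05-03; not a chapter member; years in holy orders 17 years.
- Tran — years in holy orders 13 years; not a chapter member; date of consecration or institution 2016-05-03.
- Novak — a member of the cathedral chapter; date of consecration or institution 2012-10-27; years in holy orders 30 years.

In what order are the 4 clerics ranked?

Novak, Nakamura, Obi, Tran

By date of consecration or institution (earlier first): Novak (2012-10-27); then Nakamura, Obi and Tran (each 2016-05-03).
Among Nakamura, Obi and Tran, alphabetically by surname: Nakamura before Obi before Tran.
Full order: Novak, Nakamura, Obi, Tran.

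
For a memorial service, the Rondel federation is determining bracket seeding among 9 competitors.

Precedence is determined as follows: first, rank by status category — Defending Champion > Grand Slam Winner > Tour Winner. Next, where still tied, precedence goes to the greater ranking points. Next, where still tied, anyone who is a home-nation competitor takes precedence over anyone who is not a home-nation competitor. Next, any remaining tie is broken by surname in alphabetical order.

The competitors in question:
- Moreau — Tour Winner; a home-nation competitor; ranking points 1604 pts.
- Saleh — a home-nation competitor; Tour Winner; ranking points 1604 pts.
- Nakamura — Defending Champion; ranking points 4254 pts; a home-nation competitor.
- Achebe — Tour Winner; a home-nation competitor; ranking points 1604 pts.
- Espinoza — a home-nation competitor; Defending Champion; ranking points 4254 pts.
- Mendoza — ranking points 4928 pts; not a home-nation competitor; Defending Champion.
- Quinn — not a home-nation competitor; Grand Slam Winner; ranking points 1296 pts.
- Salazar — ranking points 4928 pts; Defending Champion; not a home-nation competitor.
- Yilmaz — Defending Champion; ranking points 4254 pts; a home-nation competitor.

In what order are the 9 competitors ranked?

Mendoza, Salazar, Espinoza, Nakamura, Yilmaz, Quinn, Achebe, Moreau, Saleh

By status category: Mendoza, Salazar, Espinoza, Nakamura and Yilmaz (Defending Champion); then Quinn (Grand Slam Winner); then Achebe, Moreau and Saleh (Tour Winner).
Among Mendoza, Salazar, Espinoza, Nakamura and Yilmaz, by ranking points (higher first): Mendoza and Salazar (4928 pts) before Espinoza, Nakamura and Yilmaz (4254 pts).
Mendoza and Salazar are each not a home-nation competitor, so the next rule applies.
Among Mendoza and Salazar, alphabetically by surname: Mendoza before Salazar.
Espinoza, Nakamura and Yilmaz are each a home-nation competitor, so the next rule applies.
Among Espinoza, Nakamura and Yilmaz, alphabetically by surname: Espinoza before Nakamura before Yilmaz.
Achebe, Moreau and Saleh all have ranking points 1604 pts, so the next rule applies.
Achebe, Moreau and Saleh are each a home-nation competitor, so the next rule applies.
Among Achebe, Moreau and Saleh, alphabetically by surname: Achebe before Moreau before Saleh.
Full order: Mendoza, Salazar, Espinoza, Nakamura, Yilmaz, Quinn, Achebe, Moreau, Saleh.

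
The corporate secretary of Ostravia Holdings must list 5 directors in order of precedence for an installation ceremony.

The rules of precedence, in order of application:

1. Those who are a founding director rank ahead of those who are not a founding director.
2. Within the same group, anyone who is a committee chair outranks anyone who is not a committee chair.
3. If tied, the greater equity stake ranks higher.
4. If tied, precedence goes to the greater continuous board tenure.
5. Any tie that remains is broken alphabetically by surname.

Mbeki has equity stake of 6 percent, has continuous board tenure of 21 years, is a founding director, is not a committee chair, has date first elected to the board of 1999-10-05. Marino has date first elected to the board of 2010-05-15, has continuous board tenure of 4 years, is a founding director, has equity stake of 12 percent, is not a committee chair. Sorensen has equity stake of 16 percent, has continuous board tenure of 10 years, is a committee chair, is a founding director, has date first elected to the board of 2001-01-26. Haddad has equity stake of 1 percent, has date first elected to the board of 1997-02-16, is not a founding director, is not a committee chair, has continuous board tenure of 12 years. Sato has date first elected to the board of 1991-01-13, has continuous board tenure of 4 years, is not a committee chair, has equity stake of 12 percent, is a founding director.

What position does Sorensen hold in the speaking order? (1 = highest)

By the first rule: Sorensen, Marino, Sato and Mbeki (each a founding director); then Haddad (not a founding director).
Among Sorensen, Marino, Sato and Mbeki, a committee chair before not a committee chair: Sorensen (a committee chair) before Marino, Sato and Mbeki (not a committee chair).
Among Marino, Sato and Mbeki, by equity stake (higher first): Marino and Sato (12 percent) before Mbeki (6 percent).
Marino and Sato both have continuous board tenure 4 years, so the next rule applies.
Among Marino and Sato, alphabetically by surname: Marino before Sato.
Order: Sorensen, Marino, Sato, Mbeki, Haddad. So position 1.

1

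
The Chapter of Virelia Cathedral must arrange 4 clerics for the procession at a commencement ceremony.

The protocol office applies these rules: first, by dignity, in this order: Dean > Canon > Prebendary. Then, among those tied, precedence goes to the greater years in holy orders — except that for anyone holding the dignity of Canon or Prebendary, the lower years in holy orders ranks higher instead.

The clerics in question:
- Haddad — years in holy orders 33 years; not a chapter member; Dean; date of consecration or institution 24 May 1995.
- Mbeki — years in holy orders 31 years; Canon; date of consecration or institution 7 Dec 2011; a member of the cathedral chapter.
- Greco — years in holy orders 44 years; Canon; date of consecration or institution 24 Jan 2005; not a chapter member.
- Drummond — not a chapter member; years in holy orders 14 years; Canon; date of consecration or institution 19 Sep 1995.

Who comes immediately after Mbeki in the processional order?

Greco

By dignity: Haddad (Dean); then Drummond, Mbeki and Greco (Canon).
Among Drummond, Mbeki and Greco, by years in holy orders (lower first) (reversed rule for this group): Drummond (14 years) before Mbeki (31 years) before Greco (44 years).
Order: Haddad, Drummond, Mbeki, Greco.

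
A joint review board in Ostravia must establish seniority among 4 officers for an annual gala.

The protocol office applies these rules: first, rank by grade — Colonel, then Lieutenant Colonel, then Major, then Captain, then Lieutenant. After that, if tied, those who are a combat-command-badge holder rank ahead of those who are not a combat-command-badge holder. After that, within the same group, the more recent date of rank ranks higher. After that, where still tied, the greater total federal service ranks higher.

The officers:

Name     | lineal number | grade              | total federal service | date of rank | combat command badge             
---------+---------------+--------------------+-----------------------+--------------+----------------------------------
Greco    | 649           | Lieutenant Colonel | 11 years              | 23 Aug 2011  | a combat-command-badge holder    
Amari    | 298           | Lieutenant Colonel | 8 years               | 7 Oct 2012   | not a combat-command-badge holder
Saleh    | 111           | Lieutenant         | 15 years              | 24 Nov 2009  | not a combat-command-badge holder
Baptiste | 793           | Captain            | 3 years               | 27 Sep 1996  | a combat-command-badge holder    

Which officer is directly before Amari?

Greco

By grade: Greco and Amari (Lieutenant Colonel); then Baptiste (Captain); then Saleh (Lieutenant).
Among Greco and Amari, a combat-command-badge holder before not a combat-command-badge holder: Greco (a combat-command-badge holder) before Amari (not a combat-command-badge holder).
Order: Greco, Amari, Baptiste, Saleh.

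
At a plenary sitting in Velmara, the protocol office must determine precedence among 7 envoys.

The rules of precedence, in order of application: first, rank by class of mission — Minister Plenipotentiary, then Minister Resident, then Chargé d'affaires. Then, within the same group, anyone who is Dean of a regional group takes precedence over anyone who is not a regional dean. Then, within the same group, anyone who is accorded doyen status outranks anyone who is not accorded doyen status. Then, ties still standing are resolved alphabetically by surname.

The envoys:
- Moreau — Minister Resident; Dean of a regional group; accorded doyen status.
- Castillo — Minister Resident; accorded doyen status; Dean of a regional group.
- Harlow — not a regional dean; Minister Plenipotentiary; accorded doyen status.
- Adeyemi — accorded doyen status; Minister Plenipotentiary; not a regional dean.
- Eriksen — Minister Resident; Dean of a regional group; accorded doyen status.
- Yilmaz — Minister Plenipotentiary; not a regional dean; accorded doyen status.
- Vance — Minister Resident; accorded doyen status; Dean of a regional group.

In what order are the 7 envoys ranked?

Adeyemi, Harlow, Yilmaz, Castillo, Eriksen, Moreau, Vance

By class of mission: Adeyemi, Harlow and Yilmaz (Minister Plenipotentiary); then Castillo, Eriksen, Moreau and Vance (Minister Resident).
Adeyemi, Harlow and Yilmaz are each not a regional dean, so the next rule applies.
Adeyemi, Harlow and Yilmaz are each accorded doyen status, so the next rule applies.
Among Adeyemi, Harlow and Yilmaz, alphabetically by surname: Adeyemi before Harlow before Yilmaz.
Castillo, Eriksen, Moreau and Vance are each Dean of a regional group, so the next rule applies.
Castillo, Eriksen, Moreau and Vance are each accorded doyen status, so the next rule applies.
Among Castillo, Eriksen, Moreau and Vance, alphabetically by surname: Castillo before Eriksen before Moreau before Vance.
Full order: Adeyemi, Harlow, Yilmaz, Castillo, Eriksen, Moreau, Vance.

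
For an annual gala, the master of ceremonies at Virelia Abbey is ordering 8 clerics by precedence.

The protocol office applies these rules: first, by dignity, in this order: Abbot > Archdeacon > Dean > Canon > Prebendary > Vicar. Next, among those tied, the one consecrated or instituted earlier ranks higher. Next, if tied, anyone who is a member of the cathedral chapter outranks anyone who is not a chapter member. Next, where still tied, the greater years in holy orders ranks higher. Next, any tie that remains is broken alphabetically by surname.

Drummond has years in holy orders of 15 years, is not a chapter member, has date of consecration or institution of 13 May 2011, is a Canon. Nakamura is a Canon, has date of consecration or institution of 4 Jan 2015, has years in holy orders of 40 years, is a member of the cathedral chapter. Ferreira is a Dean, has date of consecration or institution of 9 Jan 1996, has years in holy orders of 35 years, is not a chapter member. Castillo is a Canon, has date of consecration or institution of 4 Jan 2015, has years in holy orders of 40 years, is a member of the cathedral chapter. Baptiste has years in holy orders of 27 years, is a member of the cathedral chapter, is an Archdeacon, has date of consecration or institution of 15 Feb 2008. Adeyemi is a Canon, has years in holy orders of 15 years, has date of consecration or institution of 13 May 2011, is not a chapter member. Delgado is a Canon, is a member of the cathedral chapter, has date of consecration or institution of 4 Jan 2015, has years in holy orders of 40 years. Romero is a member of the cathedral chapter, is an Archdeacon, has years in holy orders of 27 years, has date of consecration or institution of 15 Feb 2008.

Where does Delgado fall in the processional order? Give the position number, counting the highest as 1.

7

By dignity: Baptiste and Romero (Archdeacon); then Ferreira (Dean); then Adeyemi, Drummond, Castillo, Delgado and Nakamura (Canon).
Baptiste and Romero both have date of consecration or institution 15 Feb 2008, so the next rule applies.
Baptiste and Romero are each a member of the cathedral chapter, so the next rule applies.
Baptiste and Romero both have years in holy orders 27 years, so the next rule applies.
Among Baptiste and Romero, alphabetically by surname: Baptiste before Romero.
Among Adeyemi, Drummond, Castillo, Delgado and Nakamura, by date of consecration or institution (earlier first): Adeyemi and Drummond (13 May 2011) before Castillo, Delgado and Nakamura (4 Jan 2015).
Adeyemi and Drummond are each not a chapter member, so the next rule applies.
Adeyemi and Drummond both have years in holy orders 15 years, so the next rule applies.
Among Adeyemi and Drummond, alphabetically by surname: Adeyemi before Drummond.
Castillo, Delgado and Nakamura are each a member of the cathedral chapter, so the next rule applies.
Castillo, Delgado and Nakamura all have years in holy orders 40 years, so the next rule applies.
Among Castillo, Delgado and Nakamura, alphabetically by surname: Castillo before Delgado before Nakamura.
Order: Baptiste, Romero, Ferreira, Adeyemi, Drummond, Castillo, Delgado, Nakamura. So position 7.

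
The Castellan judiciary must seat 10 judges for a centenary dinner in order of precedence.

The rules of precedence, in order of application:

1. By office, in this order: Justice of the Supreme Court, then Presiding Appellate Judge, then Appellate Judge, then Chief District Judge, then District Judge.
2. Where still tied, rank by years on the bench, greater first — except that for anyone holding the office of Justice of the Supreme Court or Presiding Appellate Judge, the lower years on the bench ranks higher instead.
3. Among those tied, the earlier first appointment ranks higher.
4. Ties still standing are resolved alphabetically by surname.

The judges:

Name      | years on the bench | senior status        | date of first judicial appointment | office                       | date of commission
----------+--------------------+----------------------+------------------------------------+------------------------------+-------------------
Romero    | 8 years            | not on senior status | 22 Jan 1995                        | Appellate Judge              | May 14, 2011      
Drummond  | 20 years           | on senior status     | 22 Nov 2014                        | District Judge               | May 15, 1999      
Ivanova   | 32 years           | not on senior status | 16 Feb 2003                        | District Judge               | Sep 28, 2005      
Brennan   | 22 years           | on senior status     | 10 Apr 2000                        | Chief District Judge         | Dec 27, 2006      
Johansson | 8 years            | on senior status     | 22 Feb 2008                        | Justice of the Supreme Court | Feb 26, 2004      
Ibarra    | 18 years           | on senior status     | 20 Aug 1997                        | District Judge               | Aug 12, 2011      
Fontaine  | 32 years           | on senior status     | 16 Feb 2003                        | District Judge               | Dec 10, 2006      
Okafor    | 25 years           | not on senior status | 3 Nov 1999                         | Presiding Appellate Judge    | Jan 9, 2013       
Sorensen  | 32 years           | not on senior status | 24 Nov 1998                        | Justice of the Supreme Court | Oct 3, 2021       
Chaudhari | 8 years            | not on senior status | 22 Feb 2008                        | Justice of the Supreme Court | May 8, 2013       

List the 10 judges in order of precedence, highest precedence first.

Chaudhari, Johansson, Sorensen, Okafor, Romero, Brennan, Fontaine, Ivanova, Drummond, Ibarra

By office: Chaudhari, Johansson and Sorensen (Justice of the Supreme Court); then Okafor (Presiding Appellate Judge); then Romero (Appellate Judge); then Brennan (Chief District Judge); then Fontaine, Ivanova, Drummond and Ibarra (District Judge).
Among Chaudhari, Johansson and Sorensen, by years on the bench (lower first) (reversed rule for this group): Chaudhari and Johansson (8 years) before Sorensen (32 years).
Chaudhari and Johansson both have date of first judicial appointment 22 Feb 2008, so the next rule applies.
Among Chaudhari and Johansson, alphabetically by surname: Chaudhari before Johansson.
Among Fontaine, Ivanova, Drummond and Ibarra, by years on the bench (higher first): Fontaine and Ivanova (32 years) before Drummond (20 years) before Ibarra (18 years).
Fontaine and Ivanova both have date of first judicial appointment 16 Feb 2003, so the next rule applies.
Among Fontaine and Ivanova, alphabetically by surname: Fontaine before Ivanova.
Full order: Chaudhari, Johansson, Sorensen, Okafor, Romero, Brennan, Fontaine, Ivanova, Drummond, Ibarra.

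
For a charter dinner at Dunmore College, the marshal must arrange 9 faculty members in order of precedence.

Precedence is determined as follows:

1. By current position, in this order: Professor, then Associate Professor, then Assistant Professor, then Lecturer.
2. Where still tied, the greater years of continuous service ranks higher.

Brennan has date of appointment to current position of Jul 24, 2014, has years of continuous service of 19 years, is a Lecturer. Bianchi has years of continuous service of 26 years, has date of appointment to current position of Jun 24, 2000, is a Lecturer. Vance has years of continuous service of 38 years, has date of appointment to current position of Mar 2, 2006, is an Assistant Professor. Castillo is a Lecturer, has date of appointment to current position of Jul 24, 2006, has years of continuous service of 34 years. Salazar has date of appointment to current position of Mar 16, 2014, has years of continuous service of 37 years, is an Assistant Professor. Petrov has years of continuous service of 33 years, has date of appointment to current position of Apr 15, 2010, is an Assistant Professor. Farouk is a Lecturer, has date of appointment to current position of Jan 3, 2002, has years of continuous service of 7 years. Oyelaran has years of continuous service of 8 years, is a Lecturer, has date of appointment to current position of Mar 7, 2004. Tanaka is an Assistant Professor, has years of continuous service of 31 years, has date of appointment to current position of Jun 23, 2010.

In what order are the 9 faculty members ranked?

By current position: Vance, Salazar, Petrov and Tanaka (Assistant Professor); then Castillo, Bianchi, Brennan, Oyelaran and Farouk (Lecturer).
Among Vance, Salazar, Petrov and Tanaka, by years of continuous service (higher first): Vance (38 years) before Salazar (37 years) before Petrov (33 years) before Tanaka (31 years).
Among Castillo, Bianchi, Brennan, Oyelaran and Farouk, by years of continuous service (higher first): Castillo (34 years) before Bianchi (26 years) before Brennan (19 years) before Oyelaran (8 years) before Farouk (7 years).
Full order: Vance, Salazar, Petrov, Tanaka, Castillo, Bianchi, Brennan, Oyelaran, Farouk.

Vance, Salazar, Petrov, Tanaka, Castillo, Bianchi, Brennan, Oyelaran, Farouk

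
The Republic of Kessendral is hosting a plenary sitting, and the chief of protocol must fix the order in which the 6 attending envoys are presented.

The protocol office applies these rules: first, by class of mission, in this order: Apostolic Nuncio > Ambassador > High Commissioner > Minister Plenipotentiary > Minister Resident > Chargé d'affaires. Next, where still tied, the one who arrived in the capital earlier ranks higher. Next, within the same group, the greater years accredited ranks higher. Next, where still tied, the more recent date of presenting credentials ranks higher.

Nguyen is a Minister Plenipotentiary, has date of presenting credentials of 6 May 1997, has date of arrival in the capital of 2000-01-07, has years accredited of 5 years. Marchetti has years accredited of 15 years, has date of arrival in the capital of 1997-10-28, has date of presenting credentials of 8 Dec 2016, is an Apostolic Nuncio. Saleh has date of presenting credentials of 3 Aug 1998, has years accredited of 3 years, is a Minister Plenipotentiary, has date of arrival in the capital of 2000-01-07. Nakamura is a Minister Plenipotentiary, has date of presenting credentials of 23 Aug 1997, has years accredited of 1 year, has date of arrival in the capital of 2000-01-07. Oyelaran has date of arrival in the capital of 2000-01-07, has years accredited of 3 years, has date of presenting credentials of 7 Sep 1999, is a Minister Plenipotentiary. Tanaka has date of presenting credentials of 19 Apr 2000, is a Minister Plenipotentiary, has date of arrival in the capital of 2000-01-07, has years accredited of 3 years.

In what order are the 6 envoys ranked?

Marchetti, Nguyen, Tanaka, Oyelaran, Saleh, Nakamura

By class of mission: Marchetti (Apostolic Nuncio); then Nguyen, Tanaka, Oyelaran, Saleh and Nakamura (Minister Plenipotentiary).
Nguyen, Tanaka, Oyelaran, Saleh and Nakamura all have date of arrival in the capital 2000-01-07, so the next rule applies.
Among Nguyen, Tanaka, Oyelaran, Saleh and Nakamura, by years accredited (higher first): Nguyen (5 years) before Tanaka, Oyelaran and Saleh (3 years) before Nakamura (1 year).
Among Tanaka, Oyelaran and Saleh, by date of presenting credentials (later first): Tanaka (19 Apr 2000) before Oyelaran (7 Sep 1999) before Saleh (3 Aug 1998).
Full order: Marchetti, Nguyen, Tanaka, Oyelaran, Saleh, Nakamura.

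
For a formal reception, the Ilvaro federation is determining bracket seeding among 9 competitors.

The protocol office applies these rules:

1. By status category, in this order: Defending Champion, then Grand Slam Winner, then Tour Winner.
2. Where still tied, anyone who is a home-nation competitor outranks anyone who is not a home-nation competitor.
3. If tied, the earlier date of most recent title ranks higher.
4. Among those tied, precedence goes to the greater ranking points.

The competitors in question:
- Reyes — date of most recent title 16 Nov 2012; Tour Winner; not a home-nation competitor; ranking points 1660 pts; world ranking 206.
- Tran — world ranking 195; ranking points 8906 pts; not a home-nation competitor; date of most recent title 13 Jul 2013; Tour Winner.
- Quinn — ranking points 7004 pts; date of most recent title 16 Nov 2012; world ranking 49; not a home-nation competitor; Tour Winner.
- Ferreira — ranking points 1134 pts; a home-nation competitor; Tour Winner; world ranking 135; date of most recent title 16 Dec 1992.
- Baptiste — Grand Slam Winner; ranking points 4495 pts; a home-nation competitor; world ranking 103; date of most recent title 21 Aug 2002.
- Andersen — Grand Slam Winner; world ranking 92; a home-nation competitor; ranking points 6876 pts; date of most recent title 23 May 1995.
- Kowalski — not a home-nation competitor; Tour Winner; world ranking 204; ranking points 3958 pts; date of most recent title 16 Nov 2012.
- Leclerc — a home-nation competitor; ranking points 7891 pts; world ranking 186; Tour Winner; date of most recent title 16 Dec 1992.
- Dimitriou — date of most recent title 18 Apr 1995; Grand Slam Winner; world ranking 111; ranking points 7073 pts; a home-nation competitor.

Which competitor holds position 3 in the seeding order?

Baptiste

By status category: Dimitriou, Andersen and Baptiste (Grand Slam Winner); then Leclerc, Ferreira, Quinn, Kowalski, Reyes and Tran (Tour Winner).
Dimitriou, Andersen and Baptiste are each a home-nation competitor, so the next rule applies.
Among Dimitriou, Andersen and Baptiste, by date of most recent title (earlier first): Dimitriou (18 Apr 1995) before Andersen (23 May 1995) before Baptiste (21 Aug 2002).
Among Leclerc, Ferreira, Quinn, Kowalski, Reyes and Tran, a home-nation competitor before not a home-nation competitor: Leclerc and Ferreira (a home-nation competitor) before Quinn, Kowalski, Reyes and Tran (not a home-nation competitor).
Leclerc and Ferreira both have date of most recent title 16 Dec 1992, so the next rule applies.
Among Leclerc and Ferreira, by ranking points (higher first): Leclerc (7891 pts) before Ferreira (1134 pts).
Among Quinn, Kowalski, Reyes and Tran, by date of most recent title (earlier first): Quinn, Kowalski and Reyes (16 Nov 2012) before Tran (13 Jul 2013).
Among Quinn, Kowalski and Reyes, by ranking points (higher first): Quinn (7004 pts) before Kowalski (3958 pts) before Reyes (1660 pts).
Order: Dimitriou, Andersen, Baptiste, Leclerc, Ferreira, Quinn, Kowalski, Reyes, Tran.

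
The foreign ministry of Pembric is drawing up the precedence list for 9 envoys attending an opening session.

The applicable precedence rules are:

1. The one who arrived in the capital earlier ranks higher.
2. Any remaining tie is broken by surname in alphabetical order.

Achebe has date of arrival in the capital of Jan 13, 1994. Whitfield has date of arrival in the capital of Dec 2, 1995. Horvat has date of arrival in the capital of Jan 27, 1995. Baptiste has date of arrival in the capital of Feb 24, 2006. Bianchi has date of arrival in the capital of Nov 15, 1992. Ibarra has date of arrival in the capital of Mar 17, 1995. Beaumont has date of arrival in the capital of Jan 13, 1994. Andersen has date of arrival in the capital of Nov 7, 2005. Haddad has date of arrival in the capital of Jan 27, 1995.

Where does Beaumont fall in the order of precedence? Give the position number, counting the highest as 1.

3

By date of arrival in the capital (earlier first): Bianchi (Nov 15, 1992); then Achebe and Beaumont (both Jan 13, 1994); then Haddad and Horvat (both Jan 27, 1995); then Ibarra (Mar 17, 1995); then Whitfield (Dec 2, 1995); then Andersen (Nov 7, 2005); then Baptiste (Feb 24, 2006).
Among Achebe and Beaumont, alphabetically by surname: Achebe before Beaumont.
Among Haddad and Horvat, alphabetically by surname: Haddad before Horvat.
Order: Bianchi, Achebe, Beaumont, Haddad, Horvat, Ibarra, Whitfield, Andersen, Baptiste. So position 3.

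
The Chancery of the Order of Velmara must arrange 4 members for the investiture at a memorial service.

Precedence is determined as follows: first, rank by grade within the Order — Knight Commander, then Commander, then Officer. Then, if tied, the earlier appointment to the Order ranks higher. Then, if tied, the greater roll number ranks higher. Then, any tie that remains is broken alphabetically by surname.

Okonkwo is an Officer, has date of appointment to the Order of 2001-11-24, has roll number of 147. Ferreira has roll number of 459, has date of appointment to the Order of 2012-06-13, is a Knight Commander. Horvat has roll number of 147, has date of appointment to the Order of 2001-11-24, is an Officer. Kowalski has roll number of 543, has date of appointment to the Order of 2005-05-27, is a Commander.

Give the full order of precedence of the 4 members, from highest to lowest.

By grade within the Order: Ferreira (Knight Commander); then Kowalski (Commander); then Horvat and Okonkwo (Officer).
Horvat and Okonkwo both have date of appointment to the Order 2001-11-24, so the next rule applies.
Horvat and Okonkwo both have roll number 147, so the next rule applies.
Among Horvat and Okonkwo, alphabetically by surname: Horvat before Okonkwo.
Full order: Ferreira, Kowalski, Horvat, Okonkwo.

Ferreira, Kowalski, Horvat, Okonkwo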